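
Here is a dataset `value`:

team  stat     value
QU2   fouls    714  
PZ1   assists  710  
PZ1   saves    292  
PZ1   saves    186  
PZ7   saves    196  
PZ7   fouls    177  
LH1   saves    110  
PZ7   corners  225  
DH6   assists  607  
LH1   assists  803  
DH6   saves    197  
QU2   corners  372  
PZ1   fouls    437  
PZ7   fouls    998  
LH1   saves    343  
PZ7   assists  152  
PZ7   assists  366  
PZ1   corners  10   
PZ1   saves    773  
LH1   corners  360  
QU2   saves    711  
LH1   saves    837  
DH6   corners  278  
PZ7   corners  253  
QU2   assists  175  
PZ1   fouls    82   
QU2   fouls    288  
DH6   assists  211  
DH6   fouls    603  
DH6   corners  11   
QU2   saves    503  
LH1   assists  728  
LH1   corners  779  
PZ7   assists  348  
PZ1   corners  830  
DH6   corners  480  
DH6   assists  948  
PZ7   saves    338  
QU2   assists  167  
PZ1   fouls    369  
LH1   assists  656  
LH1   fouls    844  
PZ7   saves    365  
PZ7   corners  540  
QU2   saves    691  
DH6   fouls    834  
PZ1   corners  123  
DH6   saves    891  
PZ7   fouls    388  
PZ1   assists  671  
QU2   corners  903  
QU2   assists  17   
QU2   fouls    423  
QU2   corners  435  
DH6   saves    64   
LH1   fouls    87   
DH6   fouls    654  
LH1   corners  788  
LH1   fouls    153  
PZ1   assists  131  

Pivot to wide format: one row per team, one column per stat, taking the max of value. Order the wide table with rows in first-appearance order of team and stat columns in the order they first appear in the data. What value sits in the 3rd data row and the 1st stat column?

998

With rows in first-appearance order of team, row 3 is team=PZ7. stat columns in first-appearance order: fouls, assists, saves, corners; column 1 is fouls.
Long rows with team=PZ7, stat=fouls: max(177, 998, 388) = 998.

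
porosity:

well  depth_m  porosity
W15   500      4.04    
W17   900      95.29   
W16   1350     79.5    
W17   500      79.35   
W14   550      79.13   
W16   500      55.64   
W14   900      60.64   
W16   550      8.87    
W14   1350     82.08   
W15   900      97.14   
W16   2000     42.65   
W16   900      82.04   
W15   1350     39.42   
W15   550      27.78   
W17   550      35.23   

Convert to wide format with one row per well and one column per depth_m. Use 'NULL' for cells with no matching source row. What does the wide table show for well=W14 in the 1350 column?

82.08

The long row with well=W14, depth_m=1350 has porosity=82.08.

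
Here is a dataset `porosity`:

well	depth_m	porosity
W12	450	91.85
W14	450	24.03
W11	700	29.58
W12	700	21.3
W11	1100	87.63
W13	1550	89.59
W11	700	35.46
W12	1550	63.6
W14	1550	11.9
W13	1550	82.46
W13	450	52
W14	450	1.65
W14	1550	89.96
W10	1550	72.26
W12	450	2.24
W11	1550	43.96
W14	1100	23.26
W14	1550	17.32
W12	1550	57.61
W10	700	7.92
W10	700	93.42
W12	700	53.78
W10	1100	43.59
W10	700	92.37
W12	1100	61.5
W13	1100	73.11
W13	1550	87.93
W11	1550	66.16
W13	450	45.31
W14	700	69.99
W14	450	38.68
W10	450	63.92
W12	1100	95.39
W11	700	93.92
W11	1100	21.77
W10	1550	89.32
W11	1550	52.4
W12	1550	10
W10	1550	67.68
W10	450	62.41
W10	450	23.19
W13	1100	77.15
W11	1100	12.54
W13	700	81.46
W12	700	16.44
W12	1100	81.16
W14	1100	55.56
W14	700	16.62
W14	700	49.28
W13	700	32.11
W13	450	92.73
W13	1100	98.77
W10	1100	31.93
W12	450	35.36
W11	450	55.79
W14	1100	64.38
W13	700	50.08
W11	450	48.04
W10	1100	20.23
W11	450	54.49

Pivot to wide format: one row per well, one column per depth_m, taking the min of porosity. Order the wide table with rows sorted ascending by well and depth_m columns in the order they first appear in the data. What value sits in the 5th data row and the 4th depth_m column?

11.9

With rows sorted ascending by well, row 5 is well=W14. depth_m columns in first-appearance order: 450, 700, 1100, 1550; column 4 is 1550.
Long rows with well=W14, depth_m=1550: min(11.9, 89.96, 17.32) = 11.9.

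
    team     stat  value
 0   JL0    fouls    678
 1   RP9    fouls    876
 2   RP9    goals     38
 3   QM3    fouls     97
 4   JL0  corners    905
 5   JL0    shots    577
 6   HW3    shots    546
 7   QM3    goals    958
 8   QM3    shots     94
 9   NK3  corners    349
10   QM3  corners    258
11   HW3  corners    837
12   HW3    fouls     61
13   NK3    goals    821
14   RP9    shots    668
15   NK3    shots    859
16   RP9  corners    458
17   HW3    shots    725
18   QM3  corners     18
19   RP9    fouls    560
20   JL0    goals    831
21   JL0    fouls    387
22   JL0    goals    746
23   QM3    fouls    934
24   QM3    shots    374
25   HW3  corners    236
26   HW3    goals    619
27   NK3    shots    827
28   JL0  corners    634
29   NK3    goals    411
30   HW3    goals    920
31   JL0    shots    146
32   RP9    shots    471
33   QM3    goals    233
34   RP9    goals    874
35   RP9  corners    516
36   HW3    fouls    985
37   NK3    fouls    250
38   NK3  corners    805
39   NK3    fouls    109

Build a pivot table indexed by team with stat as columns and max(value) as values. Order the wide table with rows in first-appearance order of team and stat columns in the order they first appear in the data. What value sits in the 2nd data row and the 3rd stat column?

With rows in first-appearance order of team, row 2 is team=RP9. stat columns in first-appearance order: fouls, goals, corners, shots; column 3 is corners.
Long rows with team=RP9, stat=corners: max(458, 516) = 516.

516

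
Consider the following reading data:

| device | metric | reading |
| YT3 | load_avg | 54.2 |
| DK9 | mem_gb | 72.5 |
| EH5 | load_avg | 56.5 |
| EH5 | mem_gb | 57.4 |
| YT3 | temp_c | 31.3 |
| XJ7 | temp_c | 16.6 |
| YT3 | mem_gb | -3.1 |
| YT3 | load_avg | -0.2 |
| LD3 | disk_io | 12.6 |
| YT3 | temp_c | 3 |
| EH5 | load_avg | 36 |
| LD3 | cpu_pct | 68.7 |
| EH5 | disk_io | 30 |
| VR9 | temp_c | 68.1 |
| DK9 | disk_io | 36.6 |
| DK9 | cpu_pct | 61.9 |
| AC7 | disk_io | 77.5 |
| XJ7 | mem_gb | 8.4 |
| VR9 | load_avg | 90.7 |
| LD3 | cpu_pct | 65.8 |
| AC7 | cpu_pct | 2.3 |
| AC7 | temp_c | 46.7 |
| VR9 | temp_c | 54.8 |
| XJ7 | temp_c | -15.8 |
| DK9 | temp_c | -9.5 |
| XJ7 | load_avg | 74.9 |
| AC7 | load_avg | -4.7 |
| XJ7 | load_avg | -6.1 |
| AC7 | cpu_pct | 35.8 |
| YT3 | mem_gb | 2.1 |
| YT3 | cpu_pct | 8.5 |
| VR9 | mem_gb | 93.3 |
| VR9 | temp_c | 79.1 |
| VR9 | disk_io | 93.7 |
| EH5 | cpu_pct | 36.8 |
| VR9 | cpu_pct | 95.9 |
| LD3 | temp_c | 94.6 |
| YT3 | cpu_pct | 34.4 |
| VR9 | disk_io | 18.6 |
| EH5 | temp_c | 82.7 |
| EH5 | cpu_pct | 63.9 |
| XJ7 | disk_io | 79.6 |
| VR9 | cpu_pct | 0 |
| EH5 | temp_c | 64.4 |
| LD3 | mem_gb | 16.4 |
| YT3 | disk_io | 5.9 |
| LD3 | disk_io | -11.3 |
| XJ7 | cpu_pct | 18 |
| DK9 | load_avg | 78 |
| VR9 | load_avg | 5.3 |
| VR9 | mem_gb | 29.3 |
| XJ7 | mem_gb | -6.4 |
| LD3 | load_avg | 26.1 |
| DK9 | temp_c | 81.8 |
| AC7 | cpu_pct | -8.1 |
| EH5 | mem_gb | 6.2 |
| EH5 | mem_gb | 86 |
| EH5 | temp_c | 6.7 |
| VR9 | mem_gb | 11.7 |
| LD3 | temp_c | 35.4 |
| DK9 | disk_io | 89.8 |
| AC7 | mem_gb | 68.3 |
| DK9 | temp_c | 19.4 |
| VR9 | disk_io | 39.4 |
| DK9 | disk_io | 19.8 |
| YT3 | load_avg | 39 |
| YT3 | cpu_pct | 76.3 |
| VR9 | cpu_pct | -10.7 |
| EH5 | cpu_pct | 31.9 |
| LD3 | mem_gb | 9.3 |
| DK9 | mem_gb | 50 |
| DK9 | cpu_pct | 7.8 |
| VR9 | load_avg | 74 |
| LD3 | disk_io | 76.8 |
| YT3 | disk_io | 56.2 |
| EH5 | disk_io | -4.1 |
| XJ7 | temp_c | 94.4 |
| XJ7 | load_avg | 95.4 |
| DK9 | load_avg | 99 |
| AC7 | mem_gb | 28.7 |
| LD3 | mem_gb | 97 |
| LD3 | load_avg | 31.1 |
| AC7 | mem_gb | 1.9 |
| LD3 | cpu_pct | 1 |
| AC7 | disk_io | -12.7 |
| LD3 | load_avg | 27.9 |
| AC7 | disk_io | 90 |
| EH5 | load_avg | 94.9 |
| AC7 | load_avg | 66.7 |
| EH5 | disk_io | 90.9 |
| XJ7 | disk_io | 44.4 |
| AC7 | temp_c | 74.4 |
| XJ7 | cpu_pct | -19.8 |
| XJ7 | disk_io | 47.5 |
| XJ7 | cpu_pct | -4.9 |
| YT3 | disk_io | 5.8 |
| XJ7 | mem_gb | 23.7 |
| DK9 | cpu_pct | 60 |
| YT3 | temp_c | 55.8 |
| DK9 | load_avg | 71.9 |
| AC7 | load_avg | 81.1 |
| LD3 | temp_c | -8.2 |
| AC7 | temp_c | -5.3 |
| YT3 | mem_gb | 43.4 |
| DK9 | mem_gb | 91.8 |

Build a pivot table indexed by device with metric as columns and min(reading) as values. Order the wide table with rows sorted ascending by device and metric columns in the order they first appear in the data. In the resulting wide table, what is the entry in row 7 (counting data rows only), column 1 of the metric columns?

-0.2

With rows sorted ascending by device, row 7 is device=YT3. metric columns in first-appearance order: load_avg, mem_gb, temp_c, disk_io, cpu_pct; column 1 is load_avg.
Long rows with device=YT3, metric=load_avg: min(54.2, -0.2, 39) = -0.2.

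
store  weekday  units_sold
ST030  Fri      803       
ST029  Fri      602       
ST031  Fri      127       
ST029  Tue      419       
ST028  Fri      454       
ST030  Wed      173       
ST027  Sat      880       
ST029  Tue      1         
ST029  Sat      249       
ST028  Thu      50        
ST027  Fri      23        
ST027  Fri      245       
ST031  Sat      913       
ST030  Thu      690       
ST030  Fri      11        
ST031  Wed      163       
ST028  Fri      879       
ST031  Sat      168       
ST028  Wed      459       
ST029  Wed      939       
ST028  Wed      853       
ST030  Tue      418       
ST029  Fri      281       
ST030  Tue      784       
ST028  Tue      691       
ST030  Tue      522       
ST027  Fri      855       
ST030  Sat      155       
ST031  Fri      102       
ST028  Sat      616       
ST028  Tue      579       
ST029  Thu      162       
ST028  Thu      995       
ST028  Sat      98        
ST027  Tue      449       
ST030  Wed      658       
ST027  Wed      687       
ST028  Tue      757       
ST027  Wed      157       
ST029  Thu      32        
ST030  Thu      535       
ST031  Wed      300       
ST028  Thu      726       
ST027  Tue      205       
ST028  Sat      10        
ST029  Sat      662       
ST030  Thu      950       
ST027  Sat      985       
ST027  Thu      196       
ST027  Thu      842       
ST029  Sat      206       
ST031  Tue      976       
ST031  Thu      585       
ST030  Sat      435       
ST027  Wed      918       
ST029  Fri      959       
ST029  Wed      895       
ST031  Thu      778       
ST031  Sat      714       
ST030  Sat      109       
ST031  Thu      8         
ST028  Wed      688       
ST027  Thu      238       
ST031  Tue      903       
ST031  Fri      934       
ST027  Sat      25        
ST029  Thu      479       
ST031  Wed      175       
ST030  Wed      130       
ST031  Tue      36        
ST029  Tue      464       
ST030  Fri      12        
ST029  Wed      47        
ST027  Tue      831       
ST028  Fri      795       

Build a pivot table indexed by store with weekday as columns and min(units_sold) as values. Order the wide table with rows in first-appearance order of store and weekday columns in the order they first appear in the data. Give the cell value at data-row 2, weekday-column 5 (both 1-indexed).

32

With rows in first-appearance order of store, row 2 is store=ST029. weekday columns in first-appearance order: Fri, Tue, Wed, Sat, Thu; column 5 is Thu.
Long rows with store=ST029, weekday=Thu: min(162, 32, 479) = 32.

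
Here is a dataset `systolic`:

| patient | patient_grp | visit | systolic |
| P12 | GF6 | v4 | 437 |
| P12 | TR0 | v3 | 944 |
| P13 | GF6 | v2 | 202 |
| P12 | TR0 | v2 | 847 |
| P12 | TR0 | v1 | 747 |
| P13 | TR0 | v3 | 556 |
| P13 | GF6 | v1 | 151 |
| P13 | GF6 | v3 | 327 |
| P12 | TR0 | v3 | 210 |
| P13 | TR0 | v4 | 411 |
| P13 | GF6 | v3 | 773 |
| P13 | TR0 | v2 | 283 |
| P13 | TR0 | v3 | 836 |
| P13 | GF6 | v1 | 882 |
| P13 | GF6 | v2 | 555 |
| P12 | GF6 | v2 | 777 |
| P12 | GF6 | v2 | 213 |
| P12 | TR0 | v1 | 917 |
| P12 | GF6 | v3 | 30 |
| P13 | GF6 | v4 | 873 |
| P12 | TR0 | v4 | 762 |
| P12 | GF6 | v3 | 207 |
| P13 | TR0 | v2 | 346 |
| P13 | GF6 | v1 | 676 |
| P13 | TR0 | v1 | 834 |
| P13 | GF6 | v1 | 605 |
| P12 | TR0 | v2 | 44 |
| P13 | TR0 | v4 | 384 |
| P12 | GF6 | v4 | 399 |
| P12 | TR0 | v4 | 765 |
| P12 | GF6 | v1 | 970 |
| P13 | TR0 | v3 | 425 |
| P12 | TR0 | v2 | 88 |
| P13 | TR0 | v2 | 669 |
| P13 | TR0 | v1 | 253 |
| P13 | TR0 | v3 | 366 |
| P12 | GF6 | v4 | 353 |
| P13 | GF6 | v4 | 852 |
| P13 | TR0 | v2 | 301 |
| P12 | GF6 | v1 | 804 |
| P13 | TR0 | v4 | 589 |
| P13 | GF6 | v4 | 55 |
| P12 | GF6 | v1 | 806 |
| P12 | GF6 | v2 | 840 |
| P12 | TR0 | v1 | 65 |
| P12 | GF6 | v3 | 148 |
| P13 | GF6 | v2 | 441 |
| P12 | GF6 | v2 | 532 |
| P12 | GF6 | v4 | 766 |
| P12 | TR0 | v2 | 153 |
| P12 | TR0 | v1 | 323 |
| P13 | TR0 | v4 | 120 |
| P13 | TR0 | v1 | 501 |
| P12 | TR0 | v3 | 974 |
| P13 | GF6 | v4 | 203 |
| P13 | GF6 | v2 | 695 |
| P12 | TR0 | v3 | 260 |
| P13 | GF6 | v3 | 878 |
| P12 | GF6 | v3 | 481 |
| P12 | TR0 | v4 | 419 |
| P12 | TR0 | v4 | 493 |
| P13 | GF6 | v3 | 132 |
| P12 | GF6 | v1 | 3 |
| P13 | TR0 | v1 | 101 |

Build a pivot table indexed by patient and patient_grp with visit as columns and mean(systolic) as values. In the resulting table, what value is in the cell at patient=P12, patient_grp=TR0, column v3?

Rows with patient=P12, patient_grp=TR0 and visit=v3: systolic values are 944, 210, 974, 260.
(944 + 210 + 974 + 260) / 4 = 597.

597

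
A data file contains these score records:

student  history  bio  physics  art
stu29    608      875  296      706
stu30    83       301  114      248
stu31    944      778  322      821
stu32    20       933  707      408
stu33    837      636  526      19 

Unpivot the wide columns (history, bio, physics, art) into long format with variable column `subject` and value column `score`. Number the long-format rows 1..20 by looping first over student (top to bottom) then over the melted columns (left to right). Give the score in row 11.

322

20 rows total (5 × 4). Row 11: index ⌊(11-1)/4⌋ = 2 into student → stu31; (11-1) mod 4 = 2 into the melted columns → physics.
So row 11 is (stu31, physics, 322); score = 322.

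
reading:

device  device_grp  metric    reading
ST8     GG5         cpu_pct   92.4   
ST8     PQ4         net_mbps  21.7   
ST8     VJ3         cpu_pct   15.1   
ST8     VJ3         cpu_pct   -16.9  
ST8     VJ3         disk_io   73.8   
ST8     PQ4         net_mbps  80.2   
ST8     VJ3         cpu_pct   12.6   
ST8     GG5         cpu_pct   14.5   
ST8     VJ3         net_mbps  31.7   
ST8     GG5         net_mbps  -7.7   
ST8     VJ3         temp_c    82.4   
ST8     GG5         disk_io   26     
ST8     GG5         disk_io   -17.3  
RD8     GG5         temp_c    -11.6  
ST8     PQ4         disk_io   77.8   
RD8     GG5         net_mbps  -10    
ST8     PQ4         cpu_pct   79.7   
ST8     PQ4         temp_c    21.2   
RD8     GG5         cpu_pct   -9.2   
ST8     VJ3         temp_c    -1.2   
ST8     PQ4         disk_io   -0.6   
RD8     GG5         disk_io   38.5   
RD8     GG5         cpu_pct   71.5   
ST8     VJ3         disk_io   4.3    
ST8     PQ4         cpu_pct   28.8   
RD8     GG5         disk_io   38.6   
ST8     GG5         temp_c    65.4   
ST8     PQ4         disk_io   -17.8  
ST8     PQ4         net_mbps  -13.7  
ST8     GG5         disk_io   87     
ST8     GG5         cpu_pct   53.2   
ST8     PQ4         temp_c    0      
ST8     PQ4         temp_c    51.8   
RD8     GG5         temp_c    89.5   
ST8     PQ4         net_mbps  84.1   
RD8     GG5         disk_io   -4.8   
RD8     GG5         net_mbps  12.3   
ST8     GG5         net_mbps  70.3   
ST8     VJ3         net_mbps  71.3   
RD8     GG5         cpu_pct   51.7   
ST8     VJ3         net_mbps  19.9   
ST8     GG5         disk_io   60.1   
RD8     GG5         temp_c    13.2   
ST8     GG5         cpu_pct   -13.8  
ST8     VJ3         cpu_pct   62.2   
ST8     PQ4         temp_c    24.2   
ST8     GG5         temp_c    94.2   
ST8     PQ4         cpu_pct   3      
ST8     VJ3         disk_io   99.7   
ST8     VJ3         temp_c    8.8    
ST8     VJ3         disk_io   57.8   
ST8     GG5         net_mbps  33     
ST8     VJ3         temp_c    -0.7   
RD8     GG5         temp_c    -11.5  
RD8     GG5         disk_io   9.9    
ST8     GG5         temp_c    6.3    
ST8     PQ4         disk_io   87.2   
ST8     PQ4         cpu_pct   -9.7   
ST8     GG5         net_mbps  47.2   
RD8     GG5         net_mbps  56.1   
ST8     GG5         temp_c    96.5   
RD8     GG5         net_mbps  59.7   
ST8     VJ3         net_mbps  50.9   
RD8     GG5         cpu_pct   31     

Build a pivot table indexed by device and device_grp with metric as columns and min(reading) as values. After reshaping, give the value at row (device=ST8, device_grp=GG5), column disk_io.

Rows with device=ST8, device_grp=GG5 and metric=disk_io: reading values are 26, -17.3, 87, 60.1.
min(26, -17.3, 87, 60.1) = -17.3.

-17.3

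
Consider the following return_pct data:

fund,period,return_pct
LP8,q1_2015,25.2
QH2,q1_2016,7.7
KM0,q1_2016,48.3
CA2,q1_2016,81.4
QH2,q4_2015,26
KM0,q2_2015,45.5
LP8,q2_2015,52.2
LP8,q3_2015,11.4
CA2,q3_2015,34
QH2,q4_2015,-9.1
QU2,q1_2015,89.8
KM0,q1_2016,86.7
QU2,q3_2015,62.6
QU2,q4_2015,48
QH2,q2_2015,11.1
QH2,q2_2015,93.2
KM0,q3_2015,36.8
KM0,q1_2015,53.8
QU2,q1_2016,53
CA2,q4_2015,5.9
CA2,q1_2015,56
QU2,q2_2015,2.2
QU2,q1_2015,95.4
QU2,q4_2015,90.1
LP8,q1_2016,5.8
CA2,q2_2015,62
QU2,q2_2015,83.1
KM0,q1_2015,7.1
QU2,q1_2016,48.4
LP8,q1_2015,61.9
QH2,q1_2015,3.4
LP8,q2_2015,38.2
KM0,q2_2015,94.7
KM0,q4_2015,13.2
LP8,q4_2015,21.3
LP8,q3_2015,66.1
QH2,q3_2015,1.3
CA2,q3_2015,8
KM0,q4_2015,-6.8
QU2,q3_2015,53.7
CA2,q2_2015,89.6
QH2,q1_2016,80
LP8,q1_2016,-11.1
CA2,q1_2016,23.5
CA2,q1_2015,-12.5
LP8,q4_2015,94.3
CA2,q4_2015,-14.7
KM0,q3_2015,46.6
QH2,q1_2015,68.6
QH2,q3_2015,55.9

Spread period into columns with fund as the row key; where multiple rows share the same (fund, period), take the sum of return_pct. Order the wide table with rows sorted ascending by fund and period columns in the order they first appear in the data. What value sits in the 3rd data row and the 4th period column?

With rows sorted ascending by fund, row 3 is fund=LP8. period columns in first-appearance order: q1_2015, q1_2016, q4_2015, q2_2015, q3_2015; column 4 is q2_2015.
Long rows with fund=LP8, period=q2_2015: 52.2 + 38.2 = 90.4.

90.4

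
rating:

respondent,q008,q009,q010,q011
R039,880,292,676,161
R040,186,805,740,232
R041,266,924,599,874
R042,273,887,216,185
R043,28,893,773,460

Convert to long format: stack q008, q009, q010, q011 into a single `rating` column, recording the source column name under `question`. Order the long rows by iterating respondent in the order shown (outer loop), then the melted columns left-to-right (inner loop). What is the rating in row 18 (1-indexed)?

20 rows total (5 × 4). Row 18: index ⌊(18-1)/4⌋ = 4 into respondent → R043; (18-1) mod 4 = 1 into the melted columns → q009.
So row 18 is (R043, q009, 893); rating = 893.

893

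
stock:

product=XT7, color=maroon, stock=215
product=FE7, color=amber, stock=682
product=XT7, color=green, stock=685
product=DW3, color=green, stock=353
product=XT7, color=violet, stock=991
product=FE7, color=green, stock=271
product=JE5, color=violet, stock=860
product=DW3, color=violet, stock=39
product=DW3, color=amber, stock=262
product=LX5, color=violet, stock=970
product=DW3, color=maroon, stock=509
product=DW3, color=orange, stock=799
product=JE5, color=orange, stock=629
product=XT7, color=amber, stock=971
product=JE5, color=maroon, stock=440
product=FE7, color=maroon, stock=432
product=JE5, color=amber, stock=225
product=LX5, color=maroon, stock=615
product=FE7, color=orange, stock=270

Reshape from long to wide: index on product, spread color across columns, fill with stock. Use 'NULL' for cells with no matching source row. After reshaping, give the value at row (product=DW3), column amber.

262

The long row with product=DW3, color=amber has stock=262.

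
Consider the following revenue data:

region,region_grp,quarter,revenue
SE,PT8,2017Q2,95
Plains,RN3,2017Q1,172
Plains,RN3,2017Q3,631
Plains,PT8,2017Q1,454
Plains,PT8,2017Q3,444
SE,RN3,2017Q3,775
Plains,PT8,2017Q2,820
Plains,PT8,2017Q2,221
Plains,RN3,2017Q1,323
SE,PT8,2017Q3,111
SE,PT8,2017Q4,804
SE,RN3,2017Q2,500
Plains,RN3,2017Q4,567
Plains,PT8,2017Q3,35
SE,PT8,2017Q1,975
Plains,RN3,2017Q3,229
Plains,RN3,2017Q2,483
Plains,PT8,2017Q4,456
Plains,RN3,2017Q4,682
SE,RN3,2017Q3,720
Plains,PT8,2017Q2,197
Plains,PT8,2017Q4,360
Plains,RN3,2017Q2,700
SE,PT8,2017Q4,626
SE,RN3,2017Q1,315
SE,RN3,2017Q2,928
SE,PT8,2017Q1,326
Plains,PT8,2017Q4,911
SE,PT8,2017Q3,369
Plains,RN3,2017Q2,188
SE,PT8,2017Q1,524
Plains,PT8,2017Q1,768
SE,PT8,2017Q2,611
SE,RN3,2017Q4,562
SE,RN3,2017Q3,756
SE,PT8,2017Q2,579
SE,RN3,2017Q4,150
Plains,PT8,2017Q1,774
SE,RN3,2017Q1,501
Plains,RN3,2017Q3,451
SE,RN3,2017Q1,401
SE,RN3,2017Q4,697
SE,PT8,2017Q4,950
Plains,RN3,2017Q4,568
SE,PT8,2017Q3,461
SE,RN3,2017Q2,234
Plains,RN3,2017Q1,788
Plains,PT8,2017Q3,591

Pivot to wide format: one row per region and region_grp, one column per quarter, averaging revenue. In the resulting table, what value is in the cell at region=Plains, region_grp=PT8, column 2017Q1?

Rows with region=Plains, region_grp=PT8 and quarter=2017Q1: revenue values are 454, 768, 774.
(454 + 768 + 774) / 3 = 665.33.

665.33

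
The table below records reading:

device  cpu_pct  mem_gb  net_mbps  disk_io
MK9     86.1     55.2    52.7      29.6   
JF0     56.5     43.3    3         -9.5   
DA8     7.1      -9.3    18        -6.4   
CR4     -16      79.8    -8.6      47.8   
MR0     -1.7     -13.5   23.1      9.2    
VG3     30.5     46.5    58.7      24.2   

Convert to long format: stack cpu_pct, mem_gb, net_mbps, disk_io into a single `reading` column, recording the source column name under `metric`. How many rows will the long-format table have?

24

6 device values × 4 melted columns = 24 rows.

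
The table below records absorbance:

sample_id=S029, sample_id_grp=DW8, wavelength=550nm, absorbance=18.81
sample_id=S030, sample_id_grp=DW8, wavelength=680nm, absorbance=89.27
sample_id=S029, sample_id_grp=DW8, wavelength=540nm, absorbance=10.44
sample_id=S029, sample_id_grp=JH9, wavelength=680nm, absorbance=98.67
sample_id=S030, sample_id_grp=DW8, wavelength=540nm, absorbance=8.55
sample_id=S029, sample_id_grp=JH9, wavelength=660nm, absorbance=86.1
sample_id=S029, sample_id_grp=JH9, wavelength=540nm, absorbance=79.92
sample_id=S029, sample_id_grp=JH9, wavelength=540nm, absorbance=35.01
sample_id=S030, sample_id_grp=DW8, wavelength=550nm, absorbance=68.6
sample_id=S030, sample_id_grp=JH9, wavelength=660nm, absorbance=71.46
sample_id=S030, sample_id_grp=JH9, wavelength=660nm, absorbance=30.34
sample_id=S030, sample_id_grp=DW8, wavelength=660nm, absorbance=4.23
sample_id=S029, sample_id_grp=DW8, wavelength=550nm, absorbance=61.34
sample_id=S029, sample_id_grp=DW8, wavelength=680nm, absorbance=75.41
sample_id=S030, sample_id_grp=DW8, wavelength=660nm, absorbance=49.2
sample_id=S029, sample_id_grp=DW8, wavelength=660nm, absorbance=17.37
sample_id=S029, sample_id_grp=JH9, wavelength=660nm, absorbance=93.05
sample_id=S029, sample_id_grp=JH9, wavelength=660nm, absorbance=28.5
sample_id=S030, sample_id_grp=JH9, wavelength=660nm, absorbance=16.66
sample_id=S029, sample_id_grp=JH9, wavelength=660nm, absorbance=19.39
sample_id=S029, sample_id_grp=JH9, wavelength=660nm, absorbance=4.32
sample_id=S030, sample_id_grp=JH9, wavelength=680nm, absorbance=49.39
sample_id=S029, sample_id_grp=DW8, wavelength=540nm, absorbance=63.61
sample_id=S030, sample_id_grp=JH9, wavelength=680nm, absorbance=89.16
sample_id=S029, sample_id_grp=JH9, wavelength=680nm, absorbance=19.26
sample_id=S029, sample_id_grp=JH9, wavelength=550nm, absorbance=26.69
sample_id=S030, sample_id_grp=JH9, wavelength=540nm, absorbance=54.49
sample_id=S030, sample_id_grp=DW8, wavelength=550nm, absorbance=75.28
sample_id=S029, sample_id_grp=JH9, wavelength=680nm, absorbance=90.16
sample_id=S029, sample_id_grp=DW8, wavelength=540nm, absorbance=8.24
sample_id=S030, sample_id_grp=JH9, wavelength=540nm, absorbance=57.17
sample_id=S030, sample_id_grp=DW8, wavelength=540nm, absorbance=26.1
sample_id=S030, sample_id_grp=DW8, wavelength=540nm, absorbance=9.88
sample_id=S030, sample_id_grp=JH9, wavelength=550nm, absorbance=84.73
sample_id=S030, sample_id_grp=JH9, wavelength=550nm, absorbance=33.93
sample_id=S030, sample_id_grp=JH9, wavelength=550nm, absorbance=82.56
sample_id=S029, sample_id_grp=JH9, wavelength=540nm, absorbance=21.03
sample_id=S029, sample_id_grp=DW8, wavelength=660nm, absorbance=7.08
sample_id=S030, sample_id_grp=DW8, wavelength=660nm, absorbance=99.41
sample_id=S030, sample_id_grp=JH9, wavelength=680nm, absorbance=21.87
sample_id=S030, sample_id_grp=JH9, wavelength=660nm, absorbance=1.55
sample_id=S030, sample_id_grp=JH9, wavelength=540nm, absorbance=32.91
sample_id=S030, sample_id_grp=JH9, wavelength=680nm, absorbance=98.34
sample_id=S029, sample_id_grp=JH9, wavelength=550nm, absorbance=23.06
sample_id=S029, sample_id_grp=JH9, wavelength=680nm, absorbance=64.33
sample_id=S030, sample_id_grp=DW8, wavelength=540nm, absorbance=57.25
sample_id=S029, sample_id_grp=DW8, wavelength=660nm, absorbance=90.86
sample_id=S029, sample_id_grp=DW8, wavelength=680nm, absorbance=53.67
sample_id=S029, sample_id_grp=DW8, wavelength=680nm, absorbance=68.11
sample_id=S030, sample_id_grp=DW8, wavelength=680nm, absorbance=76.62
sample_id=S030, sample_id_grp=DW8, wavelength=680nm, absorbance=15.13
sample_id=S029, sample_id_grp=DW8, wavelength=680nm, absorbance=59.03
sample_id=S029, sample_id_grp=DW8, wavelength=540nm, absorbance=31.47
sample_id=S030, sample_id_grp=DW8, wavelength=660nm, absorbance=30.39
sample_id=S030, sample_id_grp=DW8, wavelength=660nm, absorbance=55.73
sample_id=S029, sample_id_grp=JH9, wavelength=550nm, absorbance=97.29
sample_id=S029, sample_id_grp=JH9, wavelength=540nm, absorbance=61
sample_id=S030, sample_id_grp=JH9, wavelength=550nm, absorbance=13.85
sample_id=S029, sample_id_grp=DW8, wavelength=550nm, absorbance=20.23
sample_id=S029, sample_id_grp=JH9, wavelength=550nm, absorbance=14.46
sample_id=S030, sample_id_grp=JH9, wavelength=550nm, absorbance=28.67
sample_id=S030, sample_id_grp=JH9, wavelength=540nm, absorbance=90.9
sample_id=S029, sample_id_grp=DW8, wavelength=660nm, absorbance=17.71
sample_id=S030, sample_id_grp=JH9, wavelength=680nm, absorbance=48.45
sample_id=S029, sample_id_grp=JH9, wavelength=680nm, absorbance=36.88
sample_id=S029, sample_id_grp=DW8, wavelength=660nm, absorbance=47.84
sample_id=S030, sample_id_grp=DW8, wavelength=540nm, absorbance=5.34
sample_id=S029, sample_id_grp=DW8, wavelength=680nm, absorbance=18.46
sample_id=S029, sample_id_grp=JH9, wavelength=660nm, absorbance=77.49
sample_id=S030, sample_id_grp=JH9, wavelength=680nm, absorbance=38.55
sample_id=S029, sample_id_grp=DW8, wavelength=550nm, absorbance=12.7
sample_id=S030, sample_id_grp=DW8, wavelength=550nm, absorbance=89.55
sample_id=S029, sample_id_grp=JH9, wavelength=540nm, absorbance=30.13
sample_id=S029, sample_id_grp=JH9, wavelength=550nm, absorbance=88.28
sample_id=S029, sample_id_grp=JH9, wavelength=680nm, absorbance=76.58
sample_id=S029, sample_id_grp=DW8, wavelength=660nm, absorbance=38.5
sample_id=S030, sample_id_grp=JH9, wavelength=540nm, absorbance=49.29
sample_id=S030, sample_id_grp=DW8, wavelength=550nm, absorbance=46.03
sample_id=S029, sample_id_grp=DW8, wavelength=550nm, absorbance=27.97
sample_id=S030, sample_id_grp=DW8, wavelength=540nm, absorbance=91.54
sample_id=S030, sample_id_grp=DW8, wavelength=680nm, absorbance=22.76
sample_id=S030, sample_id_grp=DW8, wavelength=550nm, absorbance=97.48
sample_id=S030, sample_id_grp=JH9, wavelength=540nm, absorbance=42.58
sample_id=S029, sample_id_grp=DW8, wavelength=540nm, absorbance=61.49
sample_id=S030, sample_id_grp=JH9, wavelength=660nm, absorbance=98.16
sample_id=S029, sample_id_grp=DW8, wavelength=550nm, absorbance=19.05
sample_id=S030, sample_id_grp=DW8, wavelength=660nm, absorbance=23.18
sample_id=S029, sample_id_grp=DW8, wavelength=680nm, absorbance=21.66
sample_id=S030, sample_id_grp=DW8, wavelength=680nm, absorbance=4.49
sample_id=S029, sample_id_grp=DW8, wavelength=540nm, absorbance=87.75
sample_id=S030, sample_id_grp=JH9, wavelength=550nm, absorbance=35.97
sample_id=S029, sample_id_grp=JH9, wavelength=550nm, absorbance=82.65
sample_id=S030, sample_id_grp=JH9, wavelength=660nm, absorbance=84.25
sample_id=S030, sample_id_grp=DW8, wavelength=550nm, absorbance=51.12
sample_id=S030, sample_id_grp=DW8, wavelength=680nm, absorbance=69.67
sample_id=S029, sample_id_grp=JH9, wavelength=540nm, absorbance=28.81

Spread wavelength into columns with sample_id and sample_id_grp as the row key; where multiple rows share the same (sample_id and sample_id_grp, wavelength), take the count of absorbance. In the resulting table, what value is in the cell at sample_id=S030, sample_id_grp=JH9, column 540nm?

6

Rows with sample_id=S030, sample_id_grp=JH9 and wavelength=540nm: absorbance values are 54.49, 57.17, 32.91, 90.9, 49.29, 42.58.
6 rows match — count = 6.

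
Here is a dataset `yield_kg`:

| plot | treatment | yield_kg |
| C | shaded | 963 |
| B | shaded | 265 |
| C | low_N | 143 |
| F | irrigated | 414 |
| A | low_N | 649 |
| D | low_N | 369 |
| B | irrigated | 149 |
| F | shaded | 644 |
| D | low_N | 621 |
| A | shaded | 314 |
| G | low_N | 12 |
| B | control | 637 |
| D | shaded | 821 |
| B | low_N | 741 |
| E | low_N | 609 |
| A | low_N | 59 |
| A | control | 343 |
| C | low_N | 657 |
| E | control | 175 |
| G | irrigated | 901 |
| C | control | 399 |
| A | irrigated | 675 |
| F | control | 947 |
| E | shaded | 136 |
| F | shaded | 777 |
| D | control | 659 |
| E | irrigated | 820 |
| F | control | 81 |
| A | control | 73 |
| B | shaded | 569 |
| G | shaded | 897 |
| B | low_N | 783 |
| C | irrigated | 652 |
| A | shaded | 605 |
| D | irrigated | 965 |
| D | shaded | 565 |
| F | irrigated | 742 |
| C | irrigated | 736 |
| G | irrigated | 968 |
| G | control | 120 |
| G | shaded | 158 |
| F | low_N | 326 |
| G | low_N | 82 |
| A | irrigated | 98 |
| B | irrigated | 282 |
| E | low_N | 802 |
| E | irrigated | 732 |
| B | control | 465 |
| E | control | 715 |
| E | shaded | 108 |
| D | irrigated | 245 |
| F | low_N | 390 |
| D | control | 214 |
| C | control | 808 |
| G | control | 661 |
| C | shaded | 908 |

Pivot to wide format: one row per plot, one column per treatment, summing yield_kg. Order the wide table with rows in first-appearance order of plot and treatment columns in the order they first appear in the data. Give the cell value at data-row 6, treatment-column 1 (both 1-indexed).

With rows in first-appearance order of plot, row 6 is plot=G. treatment columns in first-appearance order: shaded, low_N, irrigated, control; column 1 is shaded.
Long rows with plot=G, treatment=shaded: 897 + 158 = 1055.

1055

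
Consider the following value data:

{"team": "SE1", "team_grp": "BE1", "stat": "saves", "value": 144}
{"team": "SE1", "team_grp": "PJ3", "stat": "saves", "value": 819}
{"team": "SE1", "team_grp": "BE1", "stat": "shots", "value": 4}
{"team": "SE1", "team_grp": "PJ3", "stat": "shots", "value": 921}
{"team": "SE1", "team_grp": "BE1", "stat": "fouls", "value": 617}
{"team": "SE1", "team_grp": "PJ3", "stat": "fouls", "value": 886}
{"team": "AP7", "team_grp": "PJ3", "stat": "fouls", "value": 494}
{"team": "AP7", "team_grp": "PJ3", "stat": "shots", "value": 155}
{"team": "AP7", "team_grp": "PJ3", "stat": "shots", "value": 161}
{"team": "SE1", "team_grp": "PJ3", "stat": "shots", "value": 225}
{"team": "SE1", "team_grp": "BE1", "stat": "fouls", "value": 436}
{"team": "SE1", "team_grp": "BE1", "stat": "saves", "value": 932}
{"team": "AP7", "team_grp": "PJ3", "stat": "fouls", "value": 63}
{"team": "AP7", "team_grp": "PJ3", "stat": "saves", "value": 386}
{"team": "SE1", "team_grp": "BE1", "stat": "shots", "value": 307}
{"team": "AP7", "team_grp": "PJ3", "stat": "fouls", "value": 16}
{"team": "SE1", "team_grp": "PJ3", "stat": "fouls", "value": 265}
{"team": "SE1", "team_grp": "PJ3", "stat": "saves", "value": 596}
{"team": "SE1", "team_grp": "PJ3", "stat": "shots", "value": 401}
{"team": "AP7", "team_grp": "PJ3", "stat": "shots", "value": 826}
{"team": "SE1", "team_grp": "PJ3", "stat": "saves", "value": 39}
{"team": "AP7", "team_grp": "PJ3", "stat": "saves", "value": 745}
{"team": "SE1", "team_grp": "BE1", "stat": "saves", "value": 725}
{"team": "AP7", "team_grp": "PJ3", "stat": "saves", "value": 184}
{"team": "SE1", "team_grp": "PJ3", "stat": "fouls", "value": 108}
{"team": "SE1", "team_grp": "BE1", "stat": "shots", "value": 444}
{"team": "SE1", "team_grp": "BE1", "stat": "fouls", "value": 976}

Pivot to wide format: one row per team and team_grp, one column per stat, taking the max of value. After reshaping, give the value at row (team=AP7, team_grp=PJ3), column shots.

826

Rows with team=AP7, team_grp=PJ3 and stat=shots: value values are 155, 161, 826.
max(155, 161, 826) = 826.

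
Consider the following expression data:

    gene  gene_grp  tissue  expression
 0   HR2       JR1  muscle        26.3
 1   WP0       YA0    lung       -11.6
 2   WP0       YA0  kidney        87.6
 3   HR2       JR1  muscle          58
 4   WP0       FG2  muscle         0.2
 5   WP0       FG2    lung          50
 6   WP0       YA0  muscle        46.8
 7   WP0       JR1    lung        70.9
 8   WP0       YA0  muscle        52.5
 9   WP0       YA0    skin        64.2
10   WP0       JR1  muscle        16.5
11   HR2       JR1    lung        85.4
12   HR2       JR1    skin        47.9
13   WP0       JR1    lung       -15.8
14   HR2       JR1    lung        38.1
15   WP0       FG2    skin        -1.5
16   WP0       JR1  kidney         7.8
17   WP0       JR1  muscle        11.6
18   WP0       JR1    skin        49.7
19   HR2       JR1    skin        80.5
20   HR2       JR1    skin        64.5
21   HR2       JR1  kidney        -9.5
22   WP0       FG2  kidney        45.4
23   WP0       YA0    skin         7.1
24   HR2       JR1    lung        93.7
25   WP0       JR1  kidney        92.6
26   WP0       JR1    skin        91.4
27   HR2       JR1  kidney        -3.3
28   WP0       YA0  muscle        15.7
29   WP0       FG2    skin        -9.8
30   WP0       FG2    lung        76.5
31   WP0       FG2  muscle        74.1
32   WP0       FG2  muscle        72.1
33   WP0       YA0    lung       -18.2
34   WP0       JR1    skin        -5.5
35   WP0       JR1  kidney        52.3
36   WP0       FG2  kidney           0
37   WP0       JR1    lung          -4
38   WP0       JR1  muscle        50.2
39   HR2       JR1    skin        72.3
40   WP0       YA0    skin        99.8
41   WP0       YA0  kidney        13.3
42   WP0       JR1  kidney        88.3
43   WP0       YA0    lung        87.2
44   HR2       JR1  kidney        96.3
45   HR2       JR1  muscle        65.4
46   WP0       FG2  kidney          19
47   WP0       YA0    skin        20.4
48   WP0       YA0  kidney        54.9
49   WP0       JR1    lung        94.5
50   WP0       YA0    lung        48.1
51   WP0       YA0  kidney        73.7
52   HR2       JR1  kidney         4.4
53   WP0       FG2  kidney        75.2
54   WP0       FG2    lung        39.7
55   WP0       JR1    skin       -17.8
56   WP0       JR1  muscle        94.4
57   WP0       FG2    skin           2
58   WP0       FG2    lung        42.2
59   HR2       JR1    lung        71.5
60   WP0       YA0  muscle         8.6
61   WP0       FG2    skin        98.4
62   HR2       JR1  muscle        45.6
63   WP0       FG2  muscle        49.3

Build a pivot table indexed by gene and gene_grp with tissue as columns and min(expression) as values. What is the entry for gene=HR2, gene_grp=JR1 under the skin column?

47.9

Rows with gene=HR2, gene_grp=JR1 and tissue=skin: expression values are 47.9, 80.5, 64.5, 72.3.
min(47.9, 80.5, 64.5, 72.3) = 47.9.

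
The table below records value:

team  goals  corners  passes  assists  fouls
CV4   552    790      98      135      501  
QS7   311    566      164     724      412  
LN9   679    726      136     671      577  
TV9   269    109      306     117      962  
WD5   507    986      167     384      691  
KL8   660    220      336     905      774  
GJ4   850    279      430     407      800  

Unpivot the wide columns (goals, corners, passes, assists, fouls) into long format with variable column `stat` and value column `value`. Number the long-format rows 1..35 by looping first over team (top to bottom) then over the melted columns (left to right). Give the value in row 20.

962

35 rows total (7 × 5). Row 20: index ⌊(20-1)/5⌋ = 3 into team → TV9; (20-1) mod 5 = 4 into the melted columns → fouls.
So row 20 is (TV9, fouls, 962); value = 962.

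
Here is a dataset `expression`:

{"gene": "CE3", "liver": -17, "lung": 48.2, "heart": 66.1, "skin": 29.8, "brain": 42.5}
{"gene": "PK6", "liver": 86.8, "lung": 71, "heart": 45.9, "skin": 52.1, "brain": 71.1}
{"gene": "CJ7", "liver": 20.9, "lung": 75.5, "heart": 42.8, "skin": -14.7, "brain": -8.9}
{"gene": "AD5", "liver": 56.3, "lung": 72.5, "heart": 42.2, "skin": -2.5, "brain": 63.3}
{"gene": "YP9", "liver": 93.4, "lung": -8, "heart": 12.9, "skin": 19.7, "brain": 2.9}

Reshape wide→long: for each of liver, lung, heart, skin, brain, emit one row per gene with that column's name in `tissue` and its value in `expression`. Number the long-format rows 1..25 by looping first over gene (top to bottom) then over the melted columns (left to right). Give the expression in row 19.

-2.5

25 rows total (5 × 5). Row 19: index ⌊(19-1)/5⌋ = 3 into gene → AD5; (19-1) mod 5 = 3 into the melted columns → skin.
So row 19 is (AD5, skin, -2.5); expression = -2.5.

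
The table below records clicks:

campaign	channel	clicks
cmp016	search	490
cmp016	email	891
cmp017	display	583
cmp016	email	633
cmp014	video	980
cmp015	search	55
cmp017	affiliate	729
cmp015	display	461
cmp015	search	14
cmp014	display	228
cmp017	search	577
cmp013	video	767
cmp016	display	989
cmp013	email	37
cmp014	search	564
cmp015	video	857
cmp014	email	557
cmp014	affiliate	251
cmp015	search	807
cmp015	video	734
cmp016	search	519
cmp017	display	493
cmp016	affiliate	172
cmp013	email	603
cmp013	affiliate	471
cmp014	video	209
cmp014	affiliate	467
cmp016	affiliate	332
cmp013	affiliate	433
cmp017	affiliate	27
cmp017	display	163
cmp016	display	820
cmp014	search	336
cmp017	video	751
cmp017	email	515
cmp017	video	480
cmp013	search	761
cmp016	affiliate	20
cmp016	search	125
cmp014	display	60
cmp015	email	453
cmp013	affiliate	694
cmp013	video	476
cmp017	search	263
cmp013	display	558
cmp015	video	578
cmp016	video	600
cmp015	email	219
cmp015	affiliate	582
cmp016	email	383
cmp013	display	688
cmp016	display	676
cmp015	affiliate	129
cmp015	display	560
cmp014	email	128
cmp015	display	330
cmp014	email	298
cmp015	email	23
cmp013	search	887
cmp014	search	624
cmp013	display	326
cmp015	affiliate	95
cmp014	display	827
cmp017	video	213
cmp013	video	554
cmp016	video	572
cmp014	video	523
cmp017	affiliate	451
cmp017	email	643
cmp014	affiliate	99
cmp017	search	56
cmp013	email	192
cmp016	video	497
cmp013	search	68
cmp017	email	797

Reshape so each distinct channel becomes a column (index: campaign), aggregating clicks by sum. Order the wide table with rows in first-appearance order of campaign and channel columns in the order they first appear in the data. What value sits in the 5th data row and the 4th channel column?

1797

With rows in first-appearance order of campaign, row 5 is campaign=cmp013. channel columns in first-appearance order: search, email, display, video, affiliate; column 4 is video.
Long rows with campaign=cmp013, channel=video: 767 + 476 + 554 = 1797.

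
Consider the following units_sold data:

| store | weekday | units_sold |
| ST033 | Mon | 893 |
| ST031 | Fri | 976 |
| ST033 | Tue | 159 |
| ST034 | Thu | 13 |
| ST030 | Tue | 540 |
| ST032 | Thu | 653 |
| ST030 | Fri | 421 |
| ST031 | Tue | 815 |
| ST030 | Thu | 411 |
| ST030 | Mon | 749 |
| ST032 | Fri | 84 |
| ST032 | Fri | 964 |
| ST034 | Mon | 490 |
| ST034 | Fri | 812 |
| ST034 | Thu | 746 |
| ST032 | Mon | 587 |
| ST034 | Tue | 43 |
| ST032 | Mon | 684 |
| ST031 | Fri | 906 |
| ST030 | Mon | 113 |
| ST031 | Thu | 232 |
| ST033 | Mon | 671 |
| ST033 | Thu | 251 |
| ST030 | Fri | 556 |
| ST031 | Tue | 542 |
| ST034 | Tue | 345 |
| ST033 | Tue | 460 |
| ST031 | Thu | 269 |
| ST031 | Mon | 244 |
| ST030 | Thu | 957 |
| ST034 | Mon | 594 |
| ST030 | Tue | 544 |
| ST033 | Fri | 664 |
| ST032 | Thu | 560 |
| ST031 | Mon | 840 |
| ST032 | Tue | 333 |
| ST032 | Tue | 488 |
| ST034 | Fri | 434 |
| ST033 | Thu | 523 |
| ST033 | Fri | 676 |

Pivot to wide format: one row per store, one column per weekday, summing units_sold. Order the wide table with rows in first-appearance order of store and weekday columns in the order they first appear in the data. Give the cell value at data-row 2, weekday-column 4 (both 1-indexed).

501

With rows in first-appearance order of store, row 2 is store=ST031. weekday columns in first-appearance order: Mon, Fri, Tue, Thu; column 4 is Thu.
Long rows with store=ST031, weekday=Thu: 232 + 269 = 501.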